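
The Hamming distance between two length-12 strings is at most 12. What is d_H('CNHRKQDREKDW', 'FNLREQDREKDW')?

Differing positions: 1, 3, 5. Hamming distance = 3. The maximum possible Hamming distance for length-12 strings is 12, so d_H/12 = 3/12 = 0.25.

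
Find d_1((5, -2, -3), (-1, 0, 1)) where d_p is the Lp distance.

Σ|x_i - y_i| = |5 - (-1)| + |-2 - 0| + |-3 - 1| = 6 + 2 + 4 = 12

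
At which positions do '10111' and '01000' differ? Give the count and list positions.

Differing positions: 1, 2, 3, 4, 5. Hamming distance = 5.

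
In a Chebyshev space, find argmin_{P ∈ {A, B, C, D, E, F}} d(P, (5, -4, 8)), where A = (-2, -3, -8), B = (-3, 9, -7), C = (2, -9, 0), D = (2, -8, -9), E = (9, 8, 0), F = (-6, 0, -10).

Distances: d(A) = 16, d(B) = 15, d(C) = 8, d(D) = 17, d(E) = 12, d(F) = 18. Nearest: C = (2, -9, 0) with distance 8.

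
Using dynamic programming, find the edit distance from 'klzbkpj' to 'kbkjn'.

Let D[i][j] be the edit distance between the first i characters of 'klzbkpj' and the first j characters of 'kbkjn', with D[i][0] = i, D[0][j] = j, and D[i][j] = D[i-1][j-1] if the characters match, else 1 + min(D[i-1][j], D[i][j-1], D[i-1][j-1]). Filling the table (rows: prefixes of 'klzbkpj', columns: prefixes of 'kbkjn'):
     ε  k  b  k  j  n
  ε  0  1  2  3  4  5
  k  1  0  1  2  3  4
  l  2  1  1  2  3  4
  z  3  2  2  2  3  4
  b  4  3  2  3  3  4
  k  5  4  3  2  3  4
  p  6  5  4  3  3  4
  j  7  6  5  4  3  4
The bottom-right entry gives D[7][5] = 4, so no sequence of fewer than 4 edits works. Backtracking through the table gives one optimal edit sequence (4 edits):
  klzbkpj → kzbkpj (del l @2)
  kzbkpj → kbkpj (del z @2)
  kbkpj → kbkjj (sub p→j @4)
  kbkjj → kbkjn (sub j→n @5)
Edit distance = 4.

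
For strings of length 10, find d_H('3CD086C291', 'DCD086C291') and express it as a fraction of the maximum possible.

Differing positions: 1. Hamming distance = 1. The maximum possible Hamming distance for length-10 strings is 10, so d_H/10 = 1/10 = 0.1.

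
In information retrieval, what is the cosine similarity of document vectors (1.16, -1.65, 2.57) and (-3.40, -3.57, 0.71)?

With u = (1.16, -1.65, 2.57), v = (-3.40, -3.57, 0.71):
u·v = 1.16·(-3.4) + (-1.65)·(-3.57) + 2.57·0.71 = (-3.944) + 5.8905 + 1.8247 = 3.7712.
|u| = √(1.16² + (-1.65)² + 2.57²) = √(1.3456 + 2.7225 + 6.6049) = √10.673, |v| = √((-3.4)² + (-3.57)² + 0.71²) = √(11.56 + 12.7449 + 0.5041) = √24.809.
cos θ = (u·v)/(|u||v|) = 3.7712/(√10.673·√24.809) ≈ 0.2318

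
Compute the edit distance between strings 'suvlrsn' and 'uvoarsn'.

Let D[i][j] be the edit distance between the first i characters of 'suvlrsn' and the first j characters of 'uvoarsn', with D[i][0] = i, D[0][j] = j, and D[i][j] = D[i-1][j-1] if the characters match, else 1 + min(D[i-1][j], D[i][j-1], D[i-1][j-1]). Filling the table (rows: prefixes of 'suvlrsn', columns: prefixes of 'uvoarsn'):
     ε  u  v  o  a  r  s  n
  ε  0  1  2  3  4  5  6  7
  s  1  1  2  3  4  5  5  6
  u  2  1  2  3  4  5  6  6
  v  3  2  1  2  3  4  5  6
  l  4  3  2  2  3  4  5  6
  r  5  4  3  3  3  3  4  5
  s  6  5  4  4  4  4  3  4
  n  7  6  5  5  5  5  4  3
The bottom-right entry gives D[7][7] = 3, so no sequence of fewer than 3 edits works. Backtracking through the table gives one optimal edit sequence (3 edits):
  suvlrsn → uvlrsn (del s @1)
  uvlrsn → uvolrsn (ins o @3)
  uvolrsn → uvoarsn (sub l→a @4)
Edit distance = 3.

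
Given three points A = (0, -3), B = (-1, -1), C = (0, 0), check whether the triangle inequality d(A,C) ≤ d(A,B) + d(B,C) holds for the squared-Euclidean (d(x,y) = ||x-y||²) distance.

d(A,B) = 1² + 2² = 5, d(B,C) = 1² + 1² = 2, d(A,C) = 0² + 3² = 9.
d(A,C) = 9 > 5 + 2 = 7. Triangle inequality is VIOLATED. (Squared-Euclidean is not a metric — this is a counterexample.)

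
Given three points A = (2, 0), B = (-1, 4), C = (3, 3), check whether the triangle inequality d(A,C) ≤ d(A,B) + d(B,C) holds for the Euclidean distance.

d(A,B) = √(3² + 4²) = √25 = 5, d(B,C) = √(4² + 1²) = √17 ≈ 4.1231, d(A,C) = √(1² + 3²) = √10 ≈ 3.1623.
d(A,C) ≈ 3.1623 ≤ 5 + 4.1231 = 9.1231. Triangle inequality is satisfied.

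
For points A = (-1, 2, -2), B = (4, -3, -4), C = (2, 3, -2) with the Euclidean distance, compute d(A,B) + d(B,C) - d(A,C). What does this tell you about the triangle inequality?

d(A,B) = √(5² + 5² + 2²) = √54 ≈ 7.3485, d(B,C) = √(2² + 6² + 2²) = √44 ≈ 6.6332, d(A,C) = √(3² + 1² + 0²) = √10 ≈ 3.1623.
d(A,B) + d(B,C) - d(A,C) = 7.3485 + 6.6332 - 3.1623 = 13.9817 - 3.1623 = 10.8194 (to 4 decimal places). This is ≥ 0, so the triangle inequality holds for these points.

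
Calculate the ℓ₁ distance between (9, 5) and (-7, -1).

Σ|x_i - y_i| = |9 - (-7)| + |5 - (-1)| = 16 + 6 = 22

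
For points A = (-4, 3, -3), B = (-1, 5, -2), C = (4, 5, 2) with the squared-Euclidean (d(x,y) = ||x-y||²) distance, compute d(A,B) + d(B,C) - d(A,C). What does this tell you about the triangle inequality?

d(A,B) = 3² + 2² + 1² = 14, d(B,C) = 5² + 0² + 4² = 41, d(A,C) = 8² + 2² + 5² = 93.
d(A,B) + d(B,C) - d(A,C) = 14 + 41 - 93 = 55 - 93 = -38. This is < 0, so the triangle inequality FAILS for these points (squared-Euclidean is not a metric).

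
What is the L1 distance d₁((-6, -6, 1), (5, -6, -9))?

Σ|x_i - y_i| = |-6 - 5| + |-6 - (-6)| + |1 - (-9)| = 11 + 0 + 10 = 21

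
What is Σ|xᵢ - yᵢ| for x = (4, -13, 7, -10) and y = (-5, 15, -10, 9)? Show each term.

Σ|x_i - y_i| = |4 - (-5)| + |-13 - 15| + |7 - (-10)| + |-10 - 9| = 9 + 28 + 17 + 19 = 73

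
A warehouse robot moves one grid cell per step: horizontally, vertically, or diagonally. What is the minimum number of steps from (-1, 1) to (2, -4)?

max(|x_i - y_i|) = max(|-1 - 2|, |1 - (-4)|) = max(3, 5) = 5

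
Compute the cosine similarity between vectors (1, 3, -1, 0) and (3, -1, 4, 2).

With u = (1, 3, -1, 0), v = (3, -1, 4, 2):
u·v = 1·3 + 3·(-1) + (-1)·4 + 0·2 = 3 + (-3) + (-4) + 0 = -4.
|u| = √(1² + 3² + (-1)² + 0²) = √11, |v| = √(3² + (-1)² + 4² + 2²) = √30, so |u||v| = √(11·30) = √330.
cos θ = (u·v)/(|u||v|) = -4/√330 ≈ -0.2202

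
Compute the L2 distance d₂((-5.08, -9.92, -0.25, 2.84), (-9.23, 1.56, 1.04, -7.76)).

√(Σ(x_i - y_i)²) = √((-5.08 - (-9.23))² + (-9.92 - 1.56)² + (-0.25 - 1.04)² + (2.84 - (-7.76))²)
= √(4.15² + (-11.48)² + (-1.29)² + 10.6²) = √(17.2225 + 131.7904 + 1.6641 + 112.36) = √263.037 ≈ 16.2184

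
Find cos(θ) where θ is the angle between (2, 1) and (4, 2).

With u = (2, 1), v = (4, 2):
u·v = 2·4 + 1·2 = 8 + 2 = 10.
|u| = √(2² + 1²) = √5, |v| = √(4² + 2²) = √20, so |u||v| = √(5·20) = √100 = 10.
cos θ = (u·v)/(|u||v|) = 10/10 = 1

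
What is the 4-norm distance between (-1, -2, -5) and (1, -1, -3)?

(Σ|x_i - y_i|^4)^(1/4) = (|-1 - 1|^4 + |-2 - (-1)|^4 + |-5 - (-3)|^4)^(1/4)
= (2^4 + 1^4 + 2^4)^(1/4) = (16 + 1 + 16)^(1/4) = (33)^(1/4) ≈ 2.3968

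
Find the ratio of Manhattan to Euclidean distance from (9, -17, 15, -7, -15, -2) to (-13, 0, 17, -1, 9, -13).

L1 = |9 - (-13)| + |-17 - 0| + |15 - 17| + |-7 - (-1)| + |-15 - 9| + |-2 - (-13)| = 22 + 17 + 2 + 6 + 24 + 11 = 82
L2 = √(22² + 17² + 2² + 6² + 24² + 11²) = √1510 ≈ 38.8587
L1 ≥ L2 always (equality iff movement is along one axis); L1 > L2 here.
Ratio L1/L2 = 82/√1510 ≈ 2.1102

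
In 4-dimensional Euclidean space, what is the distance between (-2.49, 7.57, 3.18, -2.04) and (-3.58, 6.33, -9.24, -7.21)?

√(Σ(x_i - y_i)²) = √((-2.49 - (-3.58))² + (7.57 - 6.33)² + (3.18 - (-9.24))² + (-2.04 - (-7.21))²)
= √(1.09² + 1.24² + 12.42² + 5.17²) = √(1.1881 + 1.5376 + 154.2564 + 26.7289) = √183.711 ≈ 13.554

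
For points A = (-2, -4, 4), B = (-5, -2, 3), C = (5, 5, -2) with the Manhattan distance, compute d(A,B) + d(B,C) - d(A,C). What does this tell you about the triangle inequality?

d(A,B) = 3 + 2 + 1 = 6, d(B,C) = 10 + 7 + 5 = 22, d(A,C) = 7 + 9 + 6 = 22.
d(A,B) + d(B,C) - d(A,C) = 6 + 22 - 22 = 28 - 22 = 6. This is ≥ 0, so the triangle inequality holds for these points.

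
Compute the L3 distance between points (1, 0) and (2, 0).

(Σ|x_i - y_i|^3)^(1/3) = (|1 - 2|^3 + |0 - 0|^3)^(1/3)
= (1^3 + 0^3)^(1/3) = (1 + 0)^(1/3) = (1)^(1/3) = 1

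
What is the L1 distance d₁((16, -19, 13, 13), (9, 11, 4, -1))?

Σ|x_i - y_i| = |16 - 9| + |-19 - 11| + |13 - 4| + |13 - (-1)| = 7 + 30 + 9 + 14 = 60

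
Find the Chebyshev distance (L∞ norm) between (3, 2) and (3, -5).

max(|x_i - y_i|) = max(|3 - 3|, |2 - (-5)|) = max(0, 7) = 7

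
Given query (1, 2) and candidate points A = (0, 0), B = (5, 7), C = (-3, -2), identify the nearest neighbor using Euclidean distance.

Distances: d(A) ≈ 2.2361, d(B) ≈ 6.4031, d(C) ≈ 5.6569. Nearest: A = (0, 0) with distance 2.2361.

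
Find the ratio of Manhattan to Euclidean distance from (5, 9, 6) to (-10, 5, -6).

L1 = |5 - (-10)| + |9 - 5| + |6 - (-6)| = 15 + 4 + 12 = 31
L2 = √(15² + 4² + 12²) = √385 ≈ 19.6214
L1 ≥ L2 always (equality iff movement is along one axis); L1 > L2 here.
Ratio L1/L2 = 31/√385 ≈ 1.5799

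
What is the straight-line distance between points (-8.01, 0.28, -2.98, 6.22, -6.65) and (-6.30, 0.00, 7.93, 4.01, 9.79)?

√(Σ(x_i - y_i)²) = √((-8.01 - (-6.3))² + (0.28 - 0)² + (-2.98 - 7.93)² + (6.22 - 4.01)² + (-6.65 - 9.79)²)
= √((-1.71)² + 0.28² + (-10.91)² + 2.21² + (-16.44)²) = √(2.9241 + 0.0784 + 119.0281 + 4.8841 + 270.2736) = √397.1883 ≈ 19.9296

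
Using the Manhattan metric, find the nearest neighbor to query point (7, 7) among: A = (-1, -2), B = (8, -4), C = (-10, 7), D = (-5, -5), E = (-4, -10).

Distances: d(A) = 17, d(B) = 12, d(C) = 17, d(D) = 24, d(E) = 28. Nearest: B = (8, -4) with distance 12.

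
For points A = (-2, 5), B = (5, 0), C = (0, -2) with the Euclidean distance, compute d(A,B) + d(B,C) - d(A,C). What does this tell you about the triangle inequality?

d(A,B) = √(7² + 5²) = √74 ≈ 8.6023, d(B,C) = √(5² + 2²) = √29 ≈ 5.3852, d(A,C) = √(2² + 7²) = √53 ≈ 7.2801.
d(A,B) + d(B,C) - d(A,C) = 8.6023 + 5.3852 - 7.2801 = 13.9875 - 7.2801 = 6.7074 (to 4 decimal places). This is ≥ 0, so the triangle inequality holds for these points.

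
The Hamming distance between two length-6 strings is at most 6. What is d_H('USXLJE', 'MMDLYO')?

Differing positions: 1, 2, 3, 5, 6. Hamming distance = 5. The maximum possible Hamming distance for length-6 strings is 6, so d_H/6 = 5/6 ≈ 0.8333.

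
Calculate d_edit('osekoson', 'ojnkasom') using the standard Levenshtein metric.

Let D[i][j] be the edit distance between the first i characters of 'osekoson' and the first j characters of 'ojnkasom', with D[i][0] = i, D[0][j] = j, and D[i][j] = D[i-1][j-1] if the characters match, else 1 + min(D[i-1][j], D[i][j-1], D[i-1][j-1]). Filling the table (rows: prefixes of 'osekoson', columns: prefixes of 'ojnkasom'):
     ε  o  j  n  k  a  s  o  m
  ε  0  1  2  3  4  5  6  7  8
  o  1  0  1  2  3  4  5  6  7
  s  2  1  1  2  3  4  4  5  6
  e  3  2  2  2  3  4  5  5  6
  k  4  3  3  3  2  3  4  5  6
  o  5  4  4  4  3  3  4  4  5
  s  6  5  5  5  4  4  3  4  5
  o  7  6  6  6  5  5  4  3  4
  n  8  7  7  6  6  6  5  4  4
The bottom-right entry gives D[8][8] = 4, so no sequence of fewer than 4 edits works. Backtracking through the table gives one optimal edit sequence (4 edits):
  osekoson → ojekoson (sub s→j @2)
  ojekoson → ojnkoson (sub e→n @3)
  ojnkoson → ojnkason (sub o→a @5)
  ojnkason → ojnkasom (sub n→m @8)
Edit distance = 4.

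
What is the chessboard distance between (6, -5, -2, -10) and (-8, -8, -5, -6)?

max(|x_i - y_i|) = max(|6 - (-8)|, |-5 - (-8)|, |-2 - (-5)|, |-10 - (-6)|) = max(14, 3, 3, 4) = 14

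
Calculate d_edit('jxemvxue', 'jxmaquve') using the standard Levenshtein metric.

Let D[i][j] be the edit distance between the first i characters of 'jxemvxue' and the first j characters of 'jxmaquve', with D[i][0] = i, D[0][j] = j, and D[i][j] = D[i-1][j-1] if the characters match, else 1 + min(D[i-1][j], D[i][j-1], D[i-1][j-1]). Filling the table (rows: prefixes of 'jxemvxue', columns: prefixes of 'jxmaquve'):
     ε  j  x  m  a  q  u  v  e
  ε  0  1  2  3  4  5  6  7  8
  j  1  0  1  2  3  4  5  6  7
  x  2  1  0  1  2  3  4  5  6
  e  3  2  1  1  2  3  4  5  5
  m  4  3  2  1  2  3  4  5  6
  v  5  4  3  2  2  3  4  4  5
  x  6  5  4  3  3  3  4  5  5
  u  7  6  5  4  4  4  3  4  5
  e  8  7  6  5  5  5  4  4  4
The bottom-right entry gives D[8][8] = 4, so no sequence of fewer than 4 edits works. Backtracking through the table gives one optimal edit sequence (4 edits):
  jxemvxue → jxmvxue (del e @3)
  jxmvxue → jxmaxue (sub v→a @4)
  jxmaxue → jxmaque (sub x→q @5)
  jxmaque → jxmaquve (ins v @7)
Edit distance = 4.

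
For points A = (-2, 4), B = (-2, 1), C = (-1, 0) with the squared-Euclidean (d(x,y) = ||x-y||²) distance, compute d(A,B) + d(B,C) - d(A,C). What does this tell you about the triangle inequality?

d(A,B) = 0² + 3² = 9, d(B,C) = 1² + 1² = 2, d(A,C) = 1² + 4² = 17.
d(A,B) + d(B,C) - d(A,C) = 9 + 2 - 17 = 11 - 17 = -6. This is < 0, so the triangle inequality FAILS for these points (squared-Euclidean is not a metric).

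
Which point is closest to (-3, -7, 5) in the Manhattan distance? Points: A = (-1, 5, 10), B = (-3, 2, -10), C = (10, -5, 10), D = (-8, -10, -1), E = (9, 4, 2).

Distances: d(A) = 19, d(B) = 24, d(C) = 20, d(D) = 14, d(E) = 26. Nearest: D = (-8, -10, -1) with distance 14.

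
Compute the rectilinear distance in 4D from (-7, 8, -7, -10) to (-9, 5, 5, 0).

Σ|x_i - y_i| = |-7 - (-9)| + |8 - 5| + |-7 - 5| + |-10 - 0| = 2 + 3 + 12 + 10 = 27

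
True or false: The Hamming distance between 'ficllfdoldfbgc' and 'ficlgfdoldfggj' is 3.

Differing positions: 5, 12, 14. Hamming distance = 3, so the claim is true.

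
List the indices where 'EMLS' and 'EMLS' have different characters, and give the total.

Differing positions: none. Hamming distance = 0.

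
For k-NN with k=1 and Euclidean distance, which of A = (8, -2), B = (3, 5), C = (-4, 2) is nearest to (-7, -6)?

Distances: d(A) ≈ 15.5242, d(B) ≈ 14.8661, d(C) ≈ 8.544. Nearest: C = (-4, 2) with distance 8.544.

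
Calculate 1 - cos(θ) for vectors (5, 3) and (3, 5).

With u = (5, 3), v = (3, 5):
u·v = 5·3 + 3·5 = 15 + 15 = 30.
|u| = √(5² + 3²) = √34, |v| = √(3² + 5²) = √34, so |u||v| = √(34·34) = √1156 = 34.
cos θ = (u·v)/(|u||v|) = 30/34 ≈ 0.8824
Cosine distance = 1 - cos θ ≈ 1 - 0.8824 = 0.1176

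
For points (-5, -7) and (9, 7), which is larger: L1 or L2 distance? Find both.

L1 = |-5 - 9| + |-7 - 7| = 14 + 14 = 28
L2 = √(14² + 14²) = √392 ≈ 19.799
L1 ≥ L2 always (equality iff movement is along one axis); L1 > L2 here.
Ratio L1/L2 = 28/√392 ≈ 1.4142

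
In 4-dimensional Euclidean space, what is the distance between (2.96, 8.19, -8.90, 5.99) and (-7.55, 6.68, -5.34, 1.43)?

√(Σ(x_i - y_i)²) = √((2.96 - (-7.55))² + (8.19 - 6.68)² + (-8.9 - (-5.34))² + (5.99 - 1.43)²)
= √(10.51² + 1.51² + (-3.56)² + 4.56²) = √(110.4601 + 2.2801 + 12.6736 + 20.7936) = √146.2074 ≈ 12.0916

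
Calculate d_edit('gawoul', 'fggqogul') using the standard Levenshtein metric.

Let D[i][j] be the edit distance between the first i characters of 'gawoul' and the first j characters of 'fggqogul', with D[i][0] = i, D[0][j] = j, and D[i][j] = D[i-1][j-1] if the characters match, else 1 + min(D[i-1][j], D[i][j-1], D[i-1][j-1]). Filling the table (rows: prefixes of 'gawoul', columns: prefixes of 'fggqogul'):
     ε  f  g  g  q  o  g  u  l
  ε  0  1  2  3  4  5  6  7  8
  g  1  1  1  2  3  4  5  6  7
  a  2  2  2  2  3  4  5  6  7
  w  3  3  3  3  3  4  5  6  7
  o  4  4  4  4  4  3  4  5  6
  u  5  5  5  5  5  4  4  4  5
  l  6  6  6  6  6  5  5  5  4
The bottom-right entry gives D[6][8] = 4, so no sequence of fewer than 4 edits works. Backtracking through the table gives one optimal edit sequence (4 edits):
  gawoul → fgawoul (ins f @1)
  fgawoul → fggwoul (sub a→g @3)
  fggwoul → fggqoul (sub w→q @4)
  fggqoul → fggqogul (ins g @6)
Edit distance = 4.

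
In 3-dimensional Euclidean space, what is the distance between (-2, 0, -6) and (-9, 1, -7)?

√(Σ(x_i - y_i)²) = √((-2 - (-9))² + (0 - 1)² + (-6 - (-7))²)
= √(7² + (-1)² + 1²) = √(49 + 1 + 1) = √51 ≈ 7.1414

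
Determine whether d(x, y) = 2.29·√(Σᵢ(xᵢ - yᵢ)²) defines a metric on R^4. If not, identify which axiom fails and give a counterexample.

Yes. The L2 (Euclidean) norm induces a metric on R^4, and multiplying a metric by a positive constant 2.29 > 0 preserves all four axioms: non-negativity (2.29·||x-y|| ≥ 0), identity (2.29·||x-y|| = 0 ⟺ ||x-y|| = 0 ⟺ x = y), symmetry (||x-y|| = ||y-x||), and the triangle inequality (2.29·||x-z|| ≤ 2.29·||x-y|| + 2.29·||y-z||). So d is a metric.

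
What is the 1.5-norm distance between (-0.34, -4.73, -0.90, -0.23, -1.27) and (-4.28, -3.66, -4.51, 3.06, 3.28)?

(Σ|x_i - y_i|^1.5)^(1/1.5) = (|-0.34 - (-4.28)|^1.5 + |-4.73 - (-3.66)|^1.5 + |-0.9 - (-4.51)|^1.5 + |-0.23 - 3.06|^1.5 + |-1.27 - 3.28|^1.5)^(1/1.5)
= (3.94^1.5 + 1.07^1.5 + 3.61^1.5 + 3.29^1.5 + 4.55^1.5)^(1/1.5) ≈ (7.8207 + 1.1068 + 6.859 + 5.9675 + 9.7055)^(1/1.5) = (31.4595)^(1/1.5) ≈ 9.9655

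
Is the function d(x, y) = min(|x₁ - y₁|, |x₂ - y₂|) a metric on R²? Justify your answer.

No. d fails identity of indiscernibles: take x = (4, 0) and y = (4, 8). Then d(x,y) = min(|4 - 4|, |0 - 8|) = min(0, 8) = 0, yet x ≠ y.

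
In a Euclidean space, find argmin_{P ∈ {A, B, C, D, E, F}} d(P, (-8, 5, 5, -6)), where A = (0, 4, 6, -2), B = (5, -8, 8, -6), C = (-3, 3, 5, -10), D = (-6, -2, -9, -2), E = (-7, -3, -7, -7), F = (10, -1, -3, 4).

Distances: d(A) ≈ 9.0554, d(B) ≈ 18.6279, d(C) ≈ 6.7082, d(D) ≈ 16.2788, d(E) ≈ 14.4914, d(F) ≈ 22.891. Nearest: C = (-3, 3, 5, -10) with distance 6.7082.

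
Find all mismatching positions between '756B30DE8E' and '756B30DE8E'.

Differing positions: none. Hamming distance = 0.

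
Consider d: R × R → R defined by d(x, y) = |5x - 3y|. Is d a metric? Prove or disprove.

No. d fails symmetry: d(6, 8) = |5·6 - 3·8| = |6| = 6, but d(8, 6) = |5·8 - 3·6| = |22| = 22. Since 6 ≠ 22, d(x,y) ≠ d(y,x) in general.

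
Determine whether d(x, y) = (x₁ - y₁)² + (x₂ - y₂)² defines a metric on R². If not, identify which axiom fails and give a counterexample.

No. The squared Euclidean distance fails the triangle inequality. Counterexample: x = (0, 0), y = (3, 5), z = (6, 10). d(x,z) = 6² + 10² = 136, but d(x,y) + d(y,z) = (3² + 5²) + (3² + 5²) = 34 + 34 = 68. Since 136 > 68, the triangle inequality is violated. (Note: √d, the ordinary Euclidean distance, IS a metric.)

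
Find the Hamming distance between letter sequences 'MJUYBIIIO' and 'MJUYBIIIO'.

Differing positions: none. Hamming distance = 0.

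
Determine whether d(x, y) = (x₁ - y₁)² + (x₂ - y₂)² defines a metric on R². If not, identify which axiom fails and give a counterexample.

No. The squared Euclidean distance fails the triangle inequality. Counterexample: x = (0, 0), y = (5, 2), z = (10, 4). d(x,z) = 10² + 4² = 116, but d(x,y) + d(y,z) = (5² + 2²) + (5² + 2²) = 29 + 29 = 58. Since 116 > 58, the triangle inequality is violated. (Note: √d, the ordinary Euclidean distance, IS a metric.)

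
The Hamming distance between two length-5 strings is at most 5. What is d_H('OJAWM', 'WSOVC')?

Differing positions: 1, 2, 3, 4, 5. Hamming distance = 5. The maximum possible Hamming distance for length-5 strings is 5, so d_H/5 = 5/5 = 1.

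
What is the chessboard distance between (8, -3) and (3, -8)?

max(|x_i - y_i|) = max(|8 - 3|, |-3 - (-8)|) = max(5, 5) = 5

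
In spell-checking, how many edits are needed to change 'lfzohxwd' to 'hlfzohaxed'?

Let D[i][j] be the edit distance between the first i characters of 'lfzohxwd' and the first j characters of 'hlfzohaxed', with D[i][0] = i, D[0][j] = j, and D[i][j] = D[i-1][j-1] if the characters match, else 1 + min(D[i-1][j], D[i][j-1], D[i-1][j-1]). Filling the table (rows: prefixes of 'lfzohxwd', columns: prefixes of 'hlfzohaxed'):
     ε  h  l  f  z  o  h  a  x  e  d
  ε  0  1  2  3  4  5  6  7  8  9 10
  l  1  1  1  2  3  4  5  6  7  8  9
  f  2  2  2  1  2  3  4  5  6  7  8
  z  3  3  3  2  1  2  3  4  5  6  7
  o  4  4  4  3  2  1  2  3  4  5  6
  h  5  4  5  4  3  2  1  2  3  4  5
  x  6  5  5  5  4  3  2  2  2  3  4
  w  7  6  6  6  5  4  3  3  3  3  4
  d  8  7  7  7  6  5  4  4  4  4  3
The bottom-right entry gives D[8][10] = 3, so no sequence of fewer than 3 edits works. Backtracking through the table gives one optimal edit sequence (3 edits):
  lfzohxwd → hlfzohxwd (ins h @1)
  hlfzohxwd → hlfzohaxwd (ins a @7)
  hlfzohaxwd → hlfzohaxed (sub w→e @9)
Edit distance = 3.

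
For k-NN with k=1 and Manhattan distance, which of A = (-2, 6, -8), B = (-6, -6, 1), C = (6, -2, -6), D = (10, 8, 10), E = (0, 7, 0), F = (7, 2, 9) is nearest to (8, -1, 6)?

Distances: d(A) = 31, d(B) = 24, d(C) = 15, d(D) = 15, d(E) = 22, d(F) = 7. Nearest: F = (7, 2, 9) with distance 7.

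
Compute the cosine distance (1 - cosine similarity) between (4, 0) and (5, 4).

With u = (4, 0), v = (5, 4):
u·v = 4·5 + 0·4 = 20 + 0 = 20.
|u| = √(4² + 0²) = √16, |v| = √(5² + 4²) = √41, so |u||v| = √(16·41) = √656.
cos θ = (u·v)/(|u||v|) = 20/√656 ≈ 0.7809
Cosine distance = 1 - cos θ ≈ 1 - 0.7809 = 0.2191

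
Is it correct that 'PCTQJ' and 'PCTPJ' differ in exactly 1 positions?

Differing positions: 4. Hamming distance = 1, so the claim is true.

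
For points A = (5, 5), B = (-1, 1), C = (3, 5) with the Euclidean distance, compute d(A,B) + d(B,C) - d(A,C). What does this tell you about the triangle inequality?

d(A,B) = √(6² + 4²) = √52 ≈ 7.2111, d(B,C) = √(4² + 4²) = √32 ≈ 5.6569, d(A,C) = √(2² + 0²) = √4 = 2.
d(A,B) + d(B,C) - d(A,C) = 7.2111 + 5.6569 - 2 = 12.868 - 2 = 10.868 (to 4 decimal places). This is ≥ 0, so the triangle inequality holds for these points.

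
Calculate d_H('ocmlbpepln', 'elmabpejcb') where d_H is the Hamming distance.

Differing positions: 1, 2, 4, 8, 9, 10. Hamming distance = 6.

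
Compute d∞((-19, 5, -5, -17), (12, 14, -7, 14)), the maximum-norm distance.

max(|x_i - y_i|) = max(|-19 - 12|, |5 - 14|, |-5 - (-7)|, |-17 - 14|) = max(31, 9, 2, 31) = 31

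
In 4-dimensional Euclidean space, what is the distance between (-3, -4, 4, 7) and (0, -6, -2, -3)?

√(Σ(x_i - y_i)²) = √((-3 - 0)² + (-4 - (-6))² + (4 - (-2))² + (7 - (-3))²)
= √((-3)² + 2² + 6² + 10²) = √(9 + 4 + 36 + 100) = √149 ≈ 12.2066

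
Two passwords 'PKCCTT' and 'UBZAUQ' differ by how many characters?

Differing positions: 1, 2, 3, 4, 5, 6. Hamming distance = 6.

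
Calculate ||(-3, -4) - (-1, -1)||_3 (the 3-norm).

(Σ|x_i - y_i|^3)^(1/3) = (|-3 - (-1)|^3 + |-4 - (-1)|^3)^(1/3)
= (2^3 + 3^3)^(1/3) = (8 + 27)^(1/3) = (35)^(1/3) ≈ 3.2711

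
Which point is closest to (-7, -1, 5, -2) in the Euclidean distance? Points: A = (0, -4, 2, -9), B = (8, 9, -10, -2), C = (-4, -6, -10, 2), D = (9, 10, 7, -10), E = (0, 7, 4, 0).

Distances: d(A) ≈ 10.7703, d(B) ≈ 23.4521, d(C) ≈ 16.5831, d(D) ≈ 21.095, d(E) ≈ 10.8628. Nearest: A = (0, -4, 2, -9) with distance 10.7703.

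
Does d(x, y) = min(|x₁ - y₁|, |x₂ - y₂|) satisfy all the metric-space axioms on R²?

No. d fails identity of indiscernibles: take x = (2, 0) and y = (2, 1). Then d(x,y) = min(|2 - 2|, |0 - 1|) = min(0, 1) = 0, yet x ≠ y.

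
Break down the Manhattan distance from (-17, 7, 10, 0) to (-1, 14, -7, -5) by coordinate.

Σ|x_i - y_i| = |-17 - (-1)| + |7 - 14| + |10 - (-7)| + |0 - (-5)| = 16 + 7 + 17 + 5 = 45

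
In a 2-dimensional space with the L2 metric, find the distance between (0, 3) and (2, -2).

(Σ|x_i - y_i|^2)^(1/2) = (|0 - 2|^2 + |3 - (-2)|^2)^(1/2)
= (2^2 + 5^2)^(1/2) = (4 + 25)^(1/2) = (29)^(1/2) ≈ 5.3852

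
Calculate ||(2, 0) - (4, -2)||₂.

√(Σ(x_i - y_i)²) = √((2 - 4)² + (0 - (-2))²)
= √((-2)² + 2²) = √(4 + 4) = √8 ≈ 2.8284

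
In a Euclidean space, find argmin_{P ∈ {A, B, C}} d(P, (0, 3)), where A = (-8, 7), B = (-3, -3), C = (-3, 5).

Distances: d(A) ≈ 8.9443, d(B) ≈ 6.7082, d(C) ≈ 3.6056. Nearest: C = (-3, 5) with distance 3.6056.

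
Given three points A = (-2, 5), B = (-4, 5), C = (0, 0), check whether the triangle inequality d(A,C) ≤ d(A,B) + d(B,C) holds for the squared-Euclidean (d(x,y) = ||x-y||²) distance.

d(A,B) = 2² + 0² = 4, d(B,C) = 4² + 5² = 41, d(A,C) = 2² + 5² = 29.
d(A,C) = 29 ≤ 4 + 41 = 45. Triangle inequality is satisfied.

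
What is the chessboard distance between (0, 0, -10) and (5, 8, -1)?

max(|x_i - y_i|) = max(|0 - 5|, |0 - 8|, |-10 - (-1)|) = max(5, 8, 9) = 9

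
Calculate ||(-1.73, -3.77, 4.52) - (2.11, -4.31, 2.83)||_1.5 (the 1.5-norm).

(Σ|x_i - y_i|^1.5)^(1/1.5) = (|-1.73 - 2.11|^1.5 + |-3.77 - (-4.31)|^1.5 + |4.52 - 2.83|^1.5)^(1/1.5)
= (3.84^1.5 + 0.54^1.5 + 1.69^1.5)^(1/1.5) ≈ (7.5248 + 0.3968 + 2.197)^(1/1.5) = (10.1186)^(1/1.5) ≈ 4.6782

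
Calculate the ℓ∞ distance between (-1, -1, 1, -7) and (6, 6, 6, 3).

max(|x_i - y_i|) = max(|-1 - 6|, |-1 - 6|, |1 - 6|, |-7 - 3|) = max(7, 7, 5, 10) = 10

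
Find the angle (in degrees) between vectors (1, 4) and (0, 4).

With u = (1, 4), v = (0, 4):
u·v = 1·0 + 4·4 = 0 + 16 = 16.
|u| = √(1² + 4²) = √17, |v| = √(0² + 4²) = √16, so |u||v| = √(17·16) = √272.
cos θ = (u·v)/(|u||v|) = 16/√272 ≈ 0.970143
θ = arccos(0.970143) ≈ 14.04°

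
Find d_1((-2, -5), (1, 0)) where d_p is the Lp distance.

Σ|x_i - y_i| = |-2 - 1| + |-5 - 0| = 3 + 5 = 8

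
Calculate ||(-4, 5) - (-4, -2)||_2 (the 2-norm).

(Σ|x_i - y_i|^2)^(1/2) = (|-4 - (-4)|^2 + |5 - (-2)|^2)^(1/2)
= (0^2 + 7^2)^(1/2) = (0 + 49)^(1/2) = (49)^(1/2) = 7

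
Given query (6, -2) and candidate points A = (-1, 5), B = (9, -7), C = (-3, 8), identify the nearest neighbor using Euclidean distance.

Distances: d(A) ≈ 9.8995, d(B) ≈ 5.831, d(C) ≈ 13.4536. Nearest: B = (9, -7) with distance 5.831.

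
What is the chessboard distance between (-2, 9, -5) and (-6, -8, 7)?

max(|x_i - y_i|) = max(|-2 - (-6)|, |9 - (-8)|, |-5 - 7|) = max(4, 17, 12) = 17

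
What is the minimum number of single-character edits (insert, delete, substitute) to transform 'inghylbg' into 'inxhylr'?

Let D[i][j] be the edit distance between the first i characters of 'inghylbg' and the first j characters of 'inxhylr', with D[i][0] = i, D[0][j] = j, and D[i][j] = D[i-1][j-1] if the characters match, else 1 + min(D[i-1][j], D[i][j-1], D[i-1][j-1]). Filling the table (rows: prefixes of 'inghylbg', columns: prefixes of 'inxhylr'):
     ε  i  n  x  h  y  l  r
  ε  0  1  2  3  4  5  6  7
  i  1  0  1  2  3  4  5  6
  n  2  1  0  1  2  3  4  5
  g  3  2  1  1  2  3  4  5
  h  4  3  2  2  1  2  3  4
  y  5  4  3  3  2  1  2  3
  l  6  5  4  4  3  2  1  2
  b  7  6  5  5  4  3  2  2
  g  8  7  6  6  5  4  3  3
The bottom-right entry gives D[8][7] = 3, so no sequence of fewer than 3 edits works. Backtracking through the table gives one optimal edit sequence (3 edits):
  inghylbg → inxhylbg (sub g→x @3)
  inxhylbg → inxhylg (del b @7)
  inxhylg → inxhylr (sub g→r @7)
Edit distance = 3.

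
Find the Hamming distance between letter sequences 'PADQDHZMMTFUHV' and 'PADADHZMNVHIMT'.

Differing positions: 4, 9, 10, 11, 12, 13, 14. Hamming distance = 7.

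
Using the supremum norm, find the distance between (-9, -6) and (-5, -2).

max(|x_i - y_i|) = max(|-9 - (-5)|, |-6 - (-2)|) = max(4, 4) = 4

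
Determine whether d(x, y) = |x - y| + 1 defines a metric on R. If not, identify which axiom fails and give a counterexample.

No. d fails identity of indiscernibles (specifically d(x,x) = 0): d(-7, -7) = |-7 - (-7)| + 1 = 0 + 1 = 1 ≠ 0.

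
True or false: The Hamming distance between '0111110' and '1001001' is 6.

Differing positions: 1, 2, 3, 5, 6, 7. Hamming distance = 6, so the claim is true.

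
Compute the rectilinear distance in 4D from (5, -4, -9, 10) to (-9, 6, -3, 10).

Σ|x_i - y_i| = |5 - (-9)| + |-4 - 6| + |-9 - (-3)| + |10 - 10| = 14 + 10 + 6 + 0 = 30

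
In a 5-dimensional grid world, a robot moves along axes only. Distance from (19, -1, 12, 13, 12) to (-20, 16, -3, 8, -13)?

Σ|x_i - y_i| = |19 - (-20)| + |-1 - 16| + |12 - (-3)| + |13 - 8| + |12 - (-13)| = 39 + 17 + 15 + 5 + 25 = 101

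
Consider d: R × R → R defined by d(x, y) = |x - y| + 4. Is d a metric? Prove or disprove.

No. d fails identity of indiscernibles (specifically d(x,x) = 0): d(0, 0) = |0 - 0| + 4 = 0 + 4 = 4 ≠ 0.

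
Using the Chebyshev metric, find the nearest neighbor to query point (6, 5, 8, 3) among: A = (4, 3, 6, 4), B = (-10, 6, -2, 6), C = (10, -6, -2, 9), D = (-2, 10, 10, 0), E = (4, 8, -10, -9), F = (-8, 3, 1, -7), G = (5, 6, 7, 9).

Distances: d(A) = 2, d(B) = 16, d(C) = 11, d(D) = 8, d(E) = 18, d(F) = 14, d(G) = 6. Nearest: A = (4, 3, 6, 4) with distance 2.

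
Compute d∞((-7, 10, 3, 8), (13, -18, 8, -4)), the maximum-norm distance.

max(|x_i - y_i|) = max(|-7 - 13|, |10 - (-18)|, |3 - 8|, |8 - (-4)|) = max(20, 28, 5, 12) = 28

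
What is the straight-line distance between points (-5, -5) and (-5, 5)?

√(Σ(x_i - y_i)²) = √((-5 - (-5))² + (-5 - 5)²)
= √(0² + (-10)²) = √(0 + 100) = √100 = 10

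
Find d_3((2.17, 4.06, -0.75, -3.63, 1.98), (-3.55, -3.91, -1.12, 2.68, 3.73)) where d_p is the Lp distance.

(Σ|x_i - y_i|^3)^(1/3) = (|2.17 - (-3.55)|^3 + |4.06 - (-3.91)|^3 + |-0.75 - (-1.12)|^3 + |-3.63 - 2.68|^3 + |1.98 - 3.73|^3)^(1/3)
= (5.72^3 + 7.97^3 + 0.37^3 + 6.31^3 + 1.75^3)^(1/3) ≈ (187.1492 + 506.2616 + 0.0507 + 251.2396 + 5.3594)^(1/3) = (950.0605)^(1/3) ≈ 9.8307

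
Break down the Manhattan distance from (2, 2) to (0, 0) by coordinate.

Σ|x_i - y_i| = |2 - 0| + |2 - 0| = 2 + 2 = 4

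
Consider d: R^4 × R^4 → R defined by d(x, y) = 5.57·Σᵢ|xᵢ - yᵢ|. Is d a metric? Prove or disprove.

Yes. The L1 (Manhattan) norm induces a metric on R^4, and multiplying a metric by a positive constant 5.57 > 0 preserves all four axioms: non-negativity (5.57·||x-y|| ≥ 0), identity (5.57·||x-y|| = 0 ⟺ ||x-y|| = 0 ⟺ x = y), symmetry (||x-y|| = ||y-x||), and the triangle inequality (5.57·||x-z|| ≤ 5.57·||x-y|| + 5.57·||y-z||). So d is a metric.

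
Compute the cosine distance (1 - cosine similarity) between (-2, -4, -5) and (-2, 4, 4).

With u = (-2, -4, -5), v = (-2, 4, 4):
u·v = (-2)·(-2) + (-4)·4 + (-5)·4 = 4 + (-16) + (-20) = -32.
|u| = √((-2)² + (-4)² + (-5)²) = √45, |v| = √((-2)² + 4² + 4²) = √36, so |u||v| = √(45·36) = √1620.
cos θ = (u·v)/(|u||v|) = -32/√1620 ≈ -0.795
Cosine distance = 1 - cos θ ≈ 1 - (-0.795) = 1.795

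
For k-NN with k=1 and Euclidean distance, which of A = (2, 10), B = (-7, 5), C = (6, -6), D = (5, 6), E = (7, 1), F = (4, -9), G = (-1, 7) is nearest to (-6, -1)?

Distances: d(A) ≈ 13.6015, d(B) ≈ 6.0828, d(C) = 13, d(D) ≈ 13.0384, d(E) ≈ 13.1529, d(F) ≈ 12.8062, d(G) ≈ 9.434. Nearest: B = (-7, 5) with distance 6.0828.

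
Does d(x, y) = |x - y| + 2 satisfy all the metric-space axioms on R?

No. d fails identity of indiscernibles (specifically d(x,x) = 0): d(0, 0) = |0 - 0| + 2 = 0 + 2 = 2 ≠ 0.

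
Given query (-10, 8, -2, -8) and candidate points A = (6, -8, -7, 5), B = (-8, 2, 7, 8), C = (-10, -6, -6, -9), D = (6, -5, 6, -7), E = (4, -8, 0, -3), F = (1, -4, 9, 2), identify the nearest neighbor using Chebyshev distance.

Distances: d(A) = 16, d(B) = 16, d(C) = 14, d(D) = 16, d(E) = 16, d(F) = 12. Nearest: F = (1, -4, 9, 2) with distance 12.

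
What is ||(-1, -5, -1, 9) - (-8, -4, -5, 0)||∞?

max(|x_i - y_i|) = max(|-1 - (-8)|, |-5 - (-4)|, |-1 - (-5)|, |9 - 0|) = max(7, 1, 4, 9) = 9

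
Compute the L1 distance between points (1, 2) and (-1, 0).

Σ|x_i - y_i| = |1 - (-1)| + |2 - 0| = 2 + 2 = 4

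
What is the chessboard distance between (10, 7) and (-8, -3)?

max(|x_i - y_i|) = max(|10 - (-8)|, |7 - (-3)|) = max(18, 10) = 18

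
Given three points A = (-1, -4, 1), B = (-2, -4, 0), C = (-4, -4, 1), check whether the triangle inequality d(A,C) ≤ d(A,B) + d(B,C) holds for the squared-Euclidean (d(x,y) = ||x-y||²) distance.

d(A,B) = 1² + 0² + 1² = 2, d(B,C) = 2² + 0² + 1² = 5, d(A,C) = 3² + 0² + 0² = 9.
d(A,C) = 9 > 2 + 5 = 7. Triangle inequality is VIOLATED. (Squared-Euclidean is not a metric — this is a counterexample.)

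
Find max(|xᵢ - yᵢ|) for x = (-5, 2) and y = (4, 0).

max(|x_i - y_i|) = max(|-5 - 4|, |2 - 0|) = max(9, 2) = 9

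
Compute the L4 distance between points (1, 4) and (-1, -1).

(Σ|x_i - y_i|^4)^(1/4) = (|1 - (-1)|^4 + |4 - (-1)|^4)^(1/4)
= (2^4 + 5^4)^(1/4) = (16 + 625)^(1/4) = (641)^(1/4) ≈ 5.0317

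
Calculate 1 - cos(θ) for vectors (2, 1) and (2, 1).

With u = (2, 1), v = (2, 1):
u·v = 2·2 + 1·1 = 4 + 1 = 5.
|u| = √(2² + 1²) = √5, |v| = √(2² + 1²) = √5, so |u||v| = √(5·5) = √25 = 5.
cos θ = (u·v)/(|u||v|) = 5/5 = 1
Cosine distance = 1 - cos θ = 1 - 1 = 0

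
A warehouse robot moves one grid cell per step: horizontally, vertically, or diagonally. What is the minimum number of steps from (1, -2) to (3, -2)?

max(|x_i - y_i|) = max(|1 - 3|, |-2 - (-2)|) = max(2, 0) = 2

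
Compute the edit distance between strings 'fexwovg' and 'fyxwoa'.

Let D[i][j] be the edit distance between the first i characters of 'fexwovg' and the first j characters of 'fyxwoa', with D[i][0] = i, D[0][j] = j, and D[i][j] = D[i-1][j-1] if the characters match, else 1 + min(D[i-1][j], D[i][j-1], D[i-1][j-1]). Filling the table (rows: prefixes of 'fexwovg', columns: prefixes of 'fyxwoa'):
     ε  f  y  x  w  o  a
  ε  0  1  2  3  4  5  6
  f  1  0  1  2  3  4  5
  e  2  1  1  2  3  4  5
  x  3  2  2  1  2  3  4
  w  4  3  3  2  1  2  3
  o  5  4  4  3  2  1  2
  v  6  5  5  4  3  2  2
  g  7  6  6  5  4  3  3
The bottom-right entry gives D[7][6] = 3, so no sequence of fewer than 3 edits works. Backtracking through the table gives one optimal edit sequence (3 edits):
  fexwovg → fyxwovg (sub e→y @2)
  fyxwovg → fyxwog (del v @6)
  fyxwog → fyxwoa (sub g→a @6)
Edit distance = 3.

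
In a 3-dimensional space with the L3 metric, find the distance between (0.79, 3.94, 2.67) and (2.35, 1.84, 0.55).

(Σ|x_i - y_i|^3)^(1/3) = (|0.79 - 2.35|^3 + |3.94 - 1.84|^3 + |2.67 - 0.55|^3)^(1/3)
= (1.56^3 + 2.1^3 + 2.12^3)^(1/3) ≈ (3.7964 + 9.261 + 9.5281)^(1/3) = (22.5855)^(1/3) ≈ 2.8267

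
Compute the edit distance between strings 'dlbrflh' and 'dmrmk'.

Let D[i][j] be the edit distance between the first i characters of 'dlbrflh' and the first j characters of 'dmrmk', with D[i][0] = i, D[0][j] = j, and D[i][j] = D[i-1][j-1] if the characters match, else 1 + min(D[i-1][j], D[i][j-1], D[i-1][j-1]). Filling the table (rows: prefixes of 'dlbrflh', columns: prefixes of 'dmrmk'):
     ε  d  m  r  m  k
  ε  0  1  2  3  4  5
  d  1  0  1  2  3  4
  l  2  1  1  2  3  4
  b  3  2  2  2  3  4
  r  4  3  3  2  3  4
  f  5  4  4  3  3  4
  l  6  5  5  4  4  4
  h  7  6  6  5  5  5
The bottom-right entry gives D[7][5] = 5, so no sequence of fewer than 5 edits works. Backtracking through the table gives one optimal edit sequence (5 edits):
  dlbrflh → dbrflh (del l @2)
  dbrflh → dmrflh (sub b→m @2)
  dmrflh → dmrlh (del f @4)
  dmrlh → dmrmh (sub l→m @4)
  dmrmh → dmrmk (sub h→k @5)
Edit distance = 5.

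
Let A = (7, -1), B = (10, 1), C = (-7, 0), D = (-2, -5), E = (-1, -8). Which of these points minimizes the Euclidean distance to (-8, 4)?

Distances: d(A) ≈ 15.8114, d(B) ≈ 18.2483, d(C) ≈ 4.1231, d(D) ≈ 10.8167, d(E) ≈ 13.8924. Nearest: C = (-7, 0) with distance 4.1231.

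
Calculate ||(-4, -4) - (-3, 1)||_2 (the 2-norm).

(Σ|x_i - y_i|^2)^(1/2) = (|-4 - (-3)|^2 + |-4 - 1|^2)^(1/2)
= (1^2 + 5^2)^(1/2) = (1 + 25)^(1/2) = (26)^(1/2) ≈ 5.099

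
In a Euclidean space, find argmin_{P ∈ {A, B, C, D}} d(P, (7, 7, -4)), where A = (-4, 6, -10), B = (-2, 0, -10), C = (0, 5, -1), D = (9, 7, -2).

Distances: d(A) ≈ 12.5698, d(B) ≈ 12.8841, d(C) ≈ 7.874, d(D) ≈ 2.8284. Nearest: D = (9, 7, -2) with distance 2.8284.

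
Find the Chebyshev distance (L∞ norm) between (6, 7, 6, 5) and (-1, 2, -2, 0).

max(|x_i - y_i|) = max(|6 - (-1)|, |7 - 2|, |6 - (-2)|, |5 - 0|) = max(7, 5, 8, 5) = 8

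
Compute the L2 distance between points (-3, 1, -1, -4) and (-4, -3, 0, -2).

(Σ|x_i - y_i|^2)^(1/2) = (|-3 - (-4)|^2 + |1 - (-3)|^2 + |-1 - 0|^2 + |-4 - (-2)|^2)^(1/2)
= (1^2 + 4^2 + 1^2 + 2^2)^(1/2) = (1 + 16 + 1 + 4)^(1/2) = (22)^(1/2) ≈ 4.6904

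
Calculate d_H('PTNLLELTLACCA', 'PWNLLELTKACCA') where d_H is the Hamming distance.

Differing positions: 2, 9. Hamming distance = 2.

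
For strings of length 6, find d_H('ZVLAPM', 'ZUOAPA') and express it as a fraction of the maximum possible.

Differing positions: 2, 3, 6. Hamming distance = 3. The maximum possible Hamming distance for length-6 strings is 6, so d_H/6 = 3/6 = 0.5.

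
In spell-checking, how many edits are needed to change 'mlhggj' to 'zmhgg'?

Let D[i][j] be the edit distance between the first i characters of 'mlhggj' and the first j characters of 'zmhgg', with D[i][0] = i, D[0][j] = j, and D[i][j] = D[i-1][j-1] if the characters match, else 1 + min(D[i-1][j], D[i][j-1], D[i-1][j-1]). Filling the table (rows: prefixes of 'mlhggj', columns: prefixes of 'zmhgg'):
     ε  z  m  h  g  g
  ε  0  1  2  3  4  5
  m  1  1  1  2  3  4
  l  2  2  2  2  3  4
  h  3  3  3  2  3  4
  g  4  4  4  3  2  3
  g  5  5  5  4  3  2
  j  6  6  6  5  4  3
The bottom-right entry gives D[6][5] = 3, so no sequence of fewer than 3 edits works. Backtracking through the table gives one optimal edit sequence (3 edits):
  mlhggj → zlhggj (sub m→z @1)
  zlhggj → zmhggj (sub l→m @2)
  zmhggj → zmhgg (del j @6)
Edit distance = 3.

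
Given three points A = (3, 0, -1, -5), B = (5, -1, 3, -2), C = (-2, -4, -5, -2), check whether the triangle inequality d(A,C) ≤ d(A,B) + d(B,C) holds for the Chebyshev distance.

d(A,B) = max(2, 1, 4, 3) = 4, d(B,C) = max(7, 3, 8, 0) = 8, d(A,C) = max(5, 4, 4, 3) = 5.
d(A,C) = 5 ≤ 4 + 8 = 12. Triangle inequality is satisfied.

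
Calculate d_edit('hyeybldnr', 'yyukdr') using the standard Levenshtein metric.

Let D[i][j] be the edit distance between the first i characters of 'hyeybldnr' and the first j characters of 'yyukdr', with D[i][0] = i, D[0][j] = j, and D[i][j] = D[i-1][j-1] if the characters match, else 1 + min(D[i-1][j], D[i][j-1], D[i-1][j-1]). Filling the table (rows: prefixes of 'hyeybldnr', columns: prefixes of 'yyukdr'):
     ε  y  y  u  k  d  r
  ε  0  1  2  3  4  5  6
  h  1  1  2  3  4  5  6
  y  2  1  1  2  3  4  5
  e  3  2  2  2  3  4  5
  y  4  3  2  3  3  4  5
  b  5  4  3  3  4  4  5
  l  6  5  4  4  4  5  5
  d  7  6  5  5  5  4  5
  n  8  7  6  6  6  5  5
  r  9  8  7  7  7  6  5
The bottom-right entry gives D[9][6] = 5, so no sequence of fewer than 5 edits works. Backtracking through the table gives one optimal edit sequence (5 edits):
  hyeybldnr → yeybldnr (del h @1)
  yeybldnr → yybldnr (del e @2)
  yybldnr → yyuldnr (sub b→u @3)
  yyuldnr → yyukdnr (sub l→k @4)
  yyukdnr → yyukdr (del n @6)
Edit distance = 5.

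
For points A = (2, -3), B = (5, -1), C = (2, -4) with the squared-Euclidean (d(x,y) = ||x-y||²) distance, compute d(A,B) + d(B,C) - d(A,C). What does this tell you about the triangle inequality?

d(A,B) = 3² + 2² = 13, d(B,C) = 3² + 3² = 18, d(A,C) = 0² + 1² = 1.
d(A,B) + d(B,C) - d(A,C) = 13 + 18 - 1 = 31 - 1 = 30. This is ≥ 0, so the triangle inequality holds for these points.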